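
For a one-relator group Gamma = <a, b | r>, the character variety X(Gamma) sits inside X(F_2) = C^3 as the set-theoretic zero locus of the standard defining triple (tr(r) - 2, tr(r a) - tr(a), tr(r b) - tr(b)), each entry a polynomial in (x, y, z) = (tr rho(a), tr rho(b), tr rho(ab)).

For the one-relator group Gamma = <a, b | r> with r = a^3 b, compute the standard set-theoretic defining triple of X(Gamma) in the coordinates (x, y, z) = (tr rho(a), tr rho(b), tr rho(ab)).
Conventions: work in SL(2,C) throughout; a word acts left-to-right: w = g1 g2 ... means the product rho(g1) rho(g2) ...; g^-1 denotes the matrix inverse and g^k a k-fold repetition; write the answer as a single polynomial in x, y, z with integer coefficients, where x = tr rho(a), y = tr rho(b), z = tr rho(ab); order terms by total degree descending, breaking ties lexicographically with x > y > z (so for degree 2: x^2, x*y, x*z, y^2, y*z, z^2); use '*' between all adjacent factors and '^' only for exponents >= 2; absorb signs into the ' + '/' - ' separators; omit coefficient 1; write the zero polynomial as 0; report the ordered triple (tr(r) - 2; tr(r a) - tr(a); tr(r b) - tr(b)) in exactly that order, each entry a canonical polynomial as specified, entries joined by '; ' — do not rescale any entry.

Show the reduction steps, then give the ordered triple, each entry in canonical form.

so tr(b a^2) = tr(a) * tr(b a) - tr(b)  (reduce the a square) = x*z - y
so tr(a^3 b) = tr(a) * tr(b a^2) - tr(b a)  (reduce the a square) = x^2*z - x*y - z
tr(a^3 b a) = tr(a) * tr(a b a^2) - tr(a b a) = x^3*z - x^2*y - 2*x*z + y
tr(a^2) = tr(a) * tr(a) - tr(1)   [square of a] = x^2 - 2
tr(a b^2 a) = tr(b) * tr(a^2 b) - tr(a^2)   [square of b] = x*y*z - x^2 - y^2 + 2
tr(a b^2) = tr(b) * tr(a b) - tr(a)   [square of b] = y*z - x
tr(a^3 b^2) = tr(a) * tr(a b^2 a) - tr(a b^2)   [square of a] = x^2*y*z - x^3 - x*y^2 - y*z + 3*x
assemble the triple (tr(r) - 2; tr(r a) - x; tr(r b) - y)

x^2*z - x*y - z - 2; x^3*z - x^2*y - 2*x*z - x + y; x^2*y*z - x^3 - x*y^2 - y*z + 3*x - y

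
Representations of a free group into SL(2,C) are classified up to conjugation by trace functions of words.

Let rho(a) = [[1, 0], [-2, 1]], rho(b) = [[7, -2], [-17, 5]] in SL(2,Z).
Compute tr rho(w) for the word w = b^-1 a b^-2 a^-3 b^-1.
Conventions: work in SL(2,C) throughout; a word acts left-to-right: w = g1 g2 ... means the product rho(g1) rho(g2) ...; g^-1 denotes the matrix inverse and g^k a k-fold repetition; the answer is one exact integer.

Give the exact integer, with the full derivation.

rho(b^-1) = [[5, 2], [17, 7]]
... * rho(a) = [[1, 0], [-2, 1]]  ->  [[1, 2], [3, 7]]
... * rho(b^-1) = [[5, 2], [17, 7]]  ->  [[39, 16], [134, 55]]
... * rho(b^-1) = [[5, 2], [17, 7]]  ->  [[467, 190], [1605, 653]]
... * rho(a^-1) = [[1, 0], [2, 1]]  ->  [[847, 190], [2911, 653]]
... * rho(a^-1) = [[1, 0], [2, 1]]  ->  [[1227, 190], [4217, 653]]
... * rho(a^-1) = [[1, 0], [2, 1]]  ->  [[1607, 190], [5523, 653]]
... * rho(b^-1) = [[5, 2], [17, 7]]  ->  [[11265, 4544], [38716, 15617]]
tr = 11265 + 15617 = 26882

26882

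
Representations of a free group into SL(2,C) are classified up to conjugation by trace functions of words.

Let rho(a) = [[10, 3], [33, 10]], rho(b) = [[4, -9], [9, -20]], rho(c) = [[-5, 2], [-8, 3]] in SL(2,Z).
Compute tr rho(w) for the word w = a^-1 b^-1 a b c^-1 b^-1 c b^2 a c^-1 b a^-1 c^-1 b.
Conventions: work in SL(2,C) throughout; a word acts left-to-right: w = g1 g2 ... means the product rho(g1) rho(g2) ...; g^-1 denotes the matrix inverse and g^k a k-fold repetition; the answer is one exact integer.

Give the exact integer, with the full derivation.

2974368477548

rho(a^-1) = [[10, -3], [-33, 10]]
... * rho(b^-1) = [[-20, 9], [-9, 4]]  ->  [[-173, 78], [570, -257]]
... * rho(a) = [[10, 3], [33, 10]]  ->  [[844, 261], [-2781, -860]]
... * rho(b) = [[4, -9], [9, -20]]  ->  [[5725, -12816], [-18864, 42229]]
... * rho(c^-1) = [[3, -2], [8, -5]]  ->  [[-85353, 52630], [281240, -173417]]
... * rho(b^-1) = [[-20, 9], [-9, 4]]  ->  [[1233390, -557657], [-4064047, 1837492]]
... * rho(c) = [[-5, 2], [-8, 3]]  ->  [[-1705694, 793809], [5620299, -2615618]]
... * rho(b) = [[4, -9], [9, -20]]  ->  [[321505, -524934], [-1059366, 1729669]]
... * rho(b) = [[4, -9], [9, -20]]  ->  [[-3438386, 7605135], [11329557, -25059086]]
... * rho(a) = [[10, 3], [33, 10]]  ->  [[216585595, 65736192], [-713654268, -216602189]]
... * rho(c^-1) = [[3, -2], [8, -5]]  ->  [[1175646321, -761852150], [-3873780316, 2510319481]]
... * rho(b) = [[4, -9], [9, -20]]  ->  [[-2154084066, 4656226111], [7097754065, -15342366776]]
... * rho(a^-1) = [[10, -3], [-33, 10]]  ->  [[-175196302323, 53024513308], [577275644258, -174716929955]]
... * rho(c^-1) = [[3, -2], [8, -5]]  ->  [[-101392800505, 85270038106], [334091493134, -280966638741]]
... * rho(b) = [[4, -9], [9, -20]]  ->  [[361859140934, -792865557575], [-1192333776133, 2612509336614]]
tr = 361859140934 + 2612509336614 = 2974368477548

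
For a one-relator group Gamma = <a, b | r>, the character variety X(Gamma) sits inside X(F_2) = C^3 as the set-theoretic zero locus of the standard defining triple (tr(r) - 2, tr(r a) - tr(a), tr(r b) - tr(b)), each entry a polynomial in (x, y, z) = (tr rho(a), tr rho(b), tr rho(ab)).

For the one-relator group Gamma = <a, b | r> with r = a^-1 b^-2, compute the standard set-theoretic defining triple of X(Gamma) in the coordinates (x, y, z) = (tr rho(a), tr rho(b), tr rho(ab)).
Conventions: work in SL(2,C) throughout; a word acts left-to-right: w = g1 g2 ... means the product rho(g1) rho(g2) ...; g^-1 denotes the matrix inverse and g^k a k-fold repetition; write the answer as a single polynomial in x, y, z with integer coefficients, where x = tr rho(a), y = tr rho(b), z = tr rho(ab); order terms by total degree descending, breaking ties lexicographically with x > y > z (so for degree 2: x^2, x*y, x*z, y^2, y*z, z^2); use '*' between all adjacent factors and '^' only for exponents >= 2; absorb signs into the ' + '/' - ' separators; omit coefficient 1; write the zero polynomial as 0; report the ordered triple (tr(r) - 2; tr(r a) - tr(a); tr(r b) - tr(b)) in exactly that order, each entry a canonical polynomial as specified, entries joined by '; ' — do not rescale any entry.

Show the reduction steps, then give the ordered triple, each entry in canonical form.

tr(a^-1) = tr(a) = x
tr(a^-1 b) = tr(b) tr(a) - tr(b a)  (eliminate a^-1) = x*y - z
tr(a^-1 b^-1) = tr(a^-1) tr(b) - tr(a^-1 b)  (eliminate b^-1) = z
tr(a^-1 b^-2) = tr(a^-1 b^-1) tr(b) - tr(a^-1)  (eliminate b^-1) = y*z - x
tr(b^-2) = tr(b^-1) tr(b) - tr(1) = y^2 - 2
assemble the triple (tr(r) - 2; tr(r a) - x; tr(r b) - y)

y*z - x - 2; y^2 - x - 2; -y + z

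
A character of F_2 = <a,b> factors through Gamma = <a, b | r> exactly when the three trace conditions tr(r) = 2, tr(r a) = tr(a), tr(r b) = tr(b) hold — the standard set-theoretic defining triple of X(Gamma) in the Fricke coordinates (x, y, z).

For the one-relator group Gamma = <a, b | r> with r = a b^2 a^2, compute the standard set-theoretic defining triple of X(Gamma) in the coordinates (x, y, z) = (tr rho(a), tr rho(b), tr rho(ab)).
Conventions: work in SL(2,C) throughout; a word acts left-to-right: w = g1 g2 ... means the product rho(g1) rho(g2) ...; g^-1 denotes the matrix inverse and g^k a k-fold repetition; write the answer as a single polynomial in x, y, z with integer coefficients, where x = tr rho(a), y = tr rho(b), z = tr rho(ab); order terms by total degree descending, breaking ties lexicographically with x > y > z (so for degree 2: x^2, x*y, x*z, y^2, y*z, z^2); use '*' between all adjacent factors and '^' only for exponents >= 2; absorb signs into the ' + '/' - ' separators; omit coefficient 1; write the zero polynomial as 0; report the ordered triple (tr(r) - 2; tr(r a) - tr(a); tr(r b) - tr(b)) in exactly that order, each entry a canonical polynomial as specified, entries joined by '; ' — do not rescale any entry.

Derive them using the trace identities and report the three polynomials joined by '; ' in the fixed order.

x^2*y*z - x^3 - x*y^2 - y*z + 3*x - 2; x^3*y*z - x^4 - x^2*y^2 - 2*x*y*z + 4*x^2 + y^2 - x - 2; x*y*z^2 - x^2*z - y^2*z - y + z

trace(a^2 b) = trace(a) trace(b a) - trace(b) = x*z - y
trace(a^2) = trace(a) trace(a) - trace(1) = x^2 - 2
use: trace(b^2 a^2) = trace(b) trace(a^2 b) - trace(a^2) = x*y*z - x^2 - y^2 + 2
use: trace(b^2 a) = trace(b) trace(a b) - trace(a) = y*z - x
trace(a b^2 a^2) = trace(a) trace(b^2 a^2) - trace(b^2 a) = x^2*y*z - x^3 - x*y^2 - y*z + 3*x
use: trace(a b^2 a^3) = trace(a) trace(a^2 b^2 a) - trace(a^2 b^2) = x^3*y*z - x^4 - x^2*y^2 - 2*x*y*z + 4*x^2 + y^2 - 2
trace(a b a b) = trace(b a) trace(b a) - trace(1)  (split on b) = z^2 - 2
use: trace(b a b^2 a) = trace(b) trace(a b a b) - trace(a b a)  (reduce the b square) = y*z^2 - x*z - y
use: trace(b a b^2) = trace(b) trace(b a b) - trace(b a)  (reduce the b square) = y^2*z - x*y - z
apply: trace(a b^2 a^2 b) = trace(a) trace(b a b^2 a) - trace(b a b^2)  (reduce the a square) = x*y*z^2 - x^2*z - y^2*z + z
assemble the triple (trace(r) - 2; trace(r a) - x; trace(r b) - y)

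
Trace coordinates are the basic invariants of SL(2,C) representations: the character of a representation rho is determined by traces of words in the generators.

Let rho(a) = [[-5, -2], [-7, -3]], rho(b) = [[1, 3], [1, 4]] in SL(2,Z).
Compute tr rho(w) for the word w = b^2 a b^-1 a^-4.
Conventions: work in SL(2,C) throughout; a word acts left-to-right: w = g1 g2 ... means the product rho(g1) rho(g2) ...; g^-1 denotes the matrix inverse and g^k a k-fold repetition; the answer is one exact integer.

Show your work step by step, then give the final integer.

rho(b) = [[1, 3], [1, 4]]
... * rho(b) = [[1, 3], [1, 4]]  ->  [[4, 15], [5, 19]]
... * rho(a) = [[-5, -2], [-7, -3]]  ->  [[-125, -53], [-158, -67]]
... * rho(b^-1) = [[4, -3], [-1, 1]]  ->  [[-447, 322], [-565, 407]]
... * rho(a^-1) = [[-3, 2], [7, -5]]  ->  [[3595, -2504], [4544, -3165]]
... * rho(a^-1) = [[-3, 2], [7, -5]]  ->  [[-28313, 19710], [-35787, 24913]]
... * rho(a^-1) = [[-3, 2], [7, -5]]  ->  [[222909, -155176], [281752, -196139]]
... * rho(a^-1) = [[-3, 2], [7, -5]]  ->  [[-1754959, 1221698], [-2218229, 1544199]]
tr = -1754959 + 1544199 = -210760

-210760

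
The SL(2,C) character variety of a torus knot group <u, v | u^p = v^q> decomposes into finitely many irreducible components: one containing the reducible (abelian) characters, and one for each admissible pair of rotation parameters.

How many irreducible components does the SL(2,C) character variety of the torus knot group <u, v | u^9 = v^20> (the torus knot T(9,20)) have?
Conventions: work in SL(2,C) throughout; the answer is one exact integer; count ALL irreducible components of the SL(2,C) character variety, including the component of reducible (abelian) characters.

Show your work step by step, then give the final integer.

77

For T(9,20): irreducibility forces the central element u^9 = v^20 to one of +I, -I.
On an irreducible component, tr(u) is locked at 2*cos(pi*alpha/9) for some alpha in 1..8, and tr(v) at 2*cos(pi*beta/20) for some beta in 1..19.
Consistency of u^9 = (-1)^alpha I with v^20 = (-1)^beta I forces alpha = beta (mod 2).
Enumerate parity-matched pairs: 4*10 odd-odd plus 4*9 even-even gives 76.
Total: 76 irreducible-character components + 1 reducible (abelian) component = 77.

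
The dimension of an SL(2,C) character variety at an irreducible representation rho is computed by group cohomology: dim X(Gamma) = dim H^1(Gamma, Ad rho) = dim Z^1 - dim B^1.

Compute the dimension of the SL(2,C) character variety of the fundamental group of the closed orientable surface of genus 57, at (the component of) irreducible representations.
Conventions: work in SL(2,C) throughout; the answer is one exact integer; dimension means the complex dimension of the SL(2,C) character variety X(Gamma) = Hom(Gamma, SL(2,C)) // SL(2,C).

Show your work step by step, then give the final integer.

336

pi_1 of the closed genus-57 surface has 114 generators bound by the single product-of-commutators relator.
A cocycle assigns one sl_2 vector per generator subject to the relator condition d_2(z) = 0: dim of the unconstrained space is 3*2g = 342.
At an irreducible rho, H^2 = coker(d_2) vanishes (Poincare duality: H^2 is dual to H^0 = invariants = 0), so d_2 is surjective onto sl_2 and dim Z^1 = 342 - 3 = 339.
As always at irreducible rho, dim B^1 = 3.
dim H^1 = 339 - 3 = 336 = dim X.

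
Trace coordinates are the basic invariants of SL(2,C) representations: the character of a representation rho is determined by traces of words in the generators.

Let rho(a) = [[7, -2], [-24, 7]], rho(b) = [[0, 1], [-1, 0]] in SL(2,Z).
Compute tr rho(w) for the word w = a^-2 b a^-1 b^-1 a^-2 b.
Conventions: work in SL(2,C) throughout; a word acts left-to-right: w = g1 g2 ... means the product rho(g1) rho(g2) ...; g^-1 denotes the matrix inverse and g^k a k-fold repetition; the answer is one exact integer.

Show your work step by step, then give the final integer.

rho(a^-1) = [[7, 2], [24, 7]]
... * rho(a^-1) = [[7, 2], [24, 7]]  ->  [[97, 28], [336, 97]]
... * rho(b) = [[0, 1], [-1, 0]]  ->  [[-28, 97], [-97, 336]]
... * rho(a^-1) = [[7, 2], [24, 7]]  ->  [[2132, 623], [7385, 2158]]
... * rho(b^-1) = [[0, -1], [1, 0]]  ->  [[623, -2132], [2158, -7385]]
... * rho(a^-1) = [[7, 2], [24, 7]]  ->  [[-46807, -13678], [-162134, -47379]]
... * rho(a^-1) = [[7, 2], [24, 7]]  ->  [[-655921, -189360], [-2272034, -655921]]
... * rho(b) = [[0, 1], [-1, 0]]  ->  [[189360, -655921], [655921, -2272034]]
tr = 189360 + -2272034 = -2082674

-2082674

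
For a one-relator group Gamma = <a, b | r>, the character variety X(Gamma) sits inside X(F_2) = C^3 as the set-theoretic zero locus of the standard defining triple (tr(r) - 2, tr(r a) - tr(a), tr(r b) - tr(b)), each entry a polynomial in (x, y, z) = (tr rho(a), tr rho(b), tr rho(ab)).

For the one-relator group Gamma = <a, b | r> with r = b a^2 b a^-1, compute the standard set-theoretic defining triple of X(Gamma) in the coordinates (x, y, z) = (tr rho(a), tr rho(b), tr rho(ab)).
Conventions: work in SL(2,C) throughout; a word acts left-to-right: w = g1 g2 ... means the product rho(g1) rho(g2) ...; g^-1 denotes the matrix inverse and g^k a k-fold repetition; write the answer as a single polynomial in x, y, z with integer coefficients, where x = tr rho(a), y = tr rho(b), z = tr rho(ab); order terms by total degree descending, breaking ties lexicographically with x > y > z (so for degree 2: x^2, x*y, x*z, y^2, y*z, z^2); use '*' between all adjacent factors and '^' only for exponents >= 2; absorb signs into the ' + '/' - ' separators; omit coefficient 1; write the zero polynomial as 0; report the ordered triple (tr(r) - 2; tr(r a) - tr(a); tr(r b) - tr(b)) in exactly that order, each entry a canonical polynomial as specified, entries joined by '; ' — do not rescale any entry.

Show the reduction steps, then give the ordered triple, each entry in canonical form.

so tr(a^2 b) = tr(a)*tr(b a) - tr(b)  (reduce the a square) = x*z - y
tr(a^2) = tr(a)*tr(a) - tr(1)  (reduce the a square) = x^2 - 2
so tr(b a^2 b) = tr(b)*tr(a^2 b) - tr(a^2)  (reduce the b square) = x*y*z - x^2 - y^2 + 2
so tr(b a b a) = tr(b a)*tr(b a) - tr(1)  (split on b) = z^2 - 2
tr(b a b) = tr(b)*tr(a b) - tr(a)  (reduce the b square) = y*z - x
reduce: tr(b a^2 b a) = tr(a)*tr(b a b a) - tr(b a b)  (reduce the a square) = x*z^2 - y*z - x
tr(b a^2 b a^-1) = tr(b a^2 b)*tr(a) - tr(b a^2 b a)  (eliminate a^-1) = x^2*y*z - x^3 - x*y^2 - x*z^2 + y*z + 3*x
so tr(b^2 a^2 b) = tr(b)*tr(a^2 b^2) - tr(a^2 b)   [square of b] = x*y^2*z - x^2*y - y^3 - x*z + 3*y
reduce: tr(b a b^2 a) = tr(b)*tr(a b a b) - tr(a b a)   [square of b] = y*z^2 - x*z - y
so tr(b a b^2) = tr(b)*tr(b a b) - tr(b a)   [square of b] = y^2*z - x*y - z
tr(b^2 a^2 b a) = tr(a)*tr(b a b^2 a) - tr(b a b^2)   [square of a] = x*y*z^2 - x^2*z - y^2*z + z
so tr(b a^2 b a^-1 b) = tr(b^2 a^2 b)*tr(a) - tr(b^2 a^2 b a)   [inverse elimination on a] = x^2*y^2*z - x^3*y - x*y^3 - x*y*z^2 + y^2*z + 3*x*y - z
assemble the triple (tr(r) - 2; tr(r a) - x; tr(r b) - y)

x^2*y*z - x^3 - x*y^2 - x*z^2 + y*z + 3*x - 2; x*y*z - x^2 - y^2 - x + 2; x^2*y^2*z - x^3*y - x*y^3 - x*y*z^2 + y^2*z + 3*x*y - y - z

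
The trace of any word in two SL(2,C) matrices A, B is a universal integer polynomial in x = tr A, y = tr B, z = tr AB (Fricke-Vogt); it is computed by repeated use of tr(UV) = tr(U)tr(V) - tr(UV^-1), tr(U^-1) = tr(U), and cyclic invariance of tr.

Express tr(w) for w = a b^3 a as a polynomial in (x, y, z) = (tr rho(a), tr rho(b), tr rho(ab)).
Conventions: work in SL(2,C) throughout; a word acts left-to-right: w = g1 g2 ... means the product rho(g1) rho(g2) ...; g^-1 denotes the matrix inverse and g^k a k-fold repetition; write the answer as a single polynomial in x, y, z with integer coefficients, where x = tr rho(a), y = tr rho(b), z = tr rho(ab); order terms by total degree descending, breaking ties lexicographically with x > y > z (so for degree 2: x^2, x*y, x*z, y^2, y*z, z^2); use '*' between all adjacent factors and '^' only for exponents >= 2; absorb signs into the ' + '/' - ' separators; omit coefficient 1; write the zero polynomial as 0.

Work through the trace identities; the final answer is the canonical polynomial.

so trace(a^2 b) = trace(a) trace(b a) - trace(b) = x*z - y
reduce: trace(a^2) = trace(a) trace(a) - trace(1) = x^2 - 2
trace(b a^2 b) = trace(b) trace(a^2 b) - trace(a^2) = x*y*z - x^2 - y^2 + 2
so trace(a b^3 a) = trace(b) trace(b a^2 b) - trace(b a^2) = x*y^2*z - x^2*y - y^3 - x*z + 3*y

x*y^2*z - x^2*y - y^3 - x*z + 3*y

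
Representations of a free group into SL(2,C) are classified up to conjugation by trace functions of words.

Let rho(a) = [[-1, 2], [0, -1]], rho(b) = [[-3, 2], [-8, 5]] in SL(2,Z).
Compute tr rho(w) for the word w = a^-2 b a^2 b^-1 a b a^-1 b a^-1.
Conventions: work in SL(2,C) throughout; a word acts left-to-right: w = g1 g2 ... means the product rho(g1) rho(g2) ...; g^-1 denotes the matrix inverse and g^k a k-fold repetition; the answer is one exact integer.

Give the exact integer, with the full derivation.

330270

rho(a^-1) = [[-1, -2], [0, -1]]
... * rho(a^-1) = [[-1, -2], [0, -1]]  ->  [[1, 4], [0, 1]]
... * rho(b) = [[-3, 2], [-8, 5]]  ->  [[-35, 22], [-8, 5]]
... * rho(a) = [[-1, 2], [0, -1]]  ->  [[35, -92], [8, -21]]
... * rho(a) = [[-1, 2], [0, -1]]  ->  [[-35, 162], [-8, 37]]
... * rho(b^-1) = [[5, -2], [8, -3]]  ->  [[1121, -416], [256, -95]]
... * rho(a) = [[-1, 2], [0, -1]]  ->  [[-1121, 2658], [-256, 607]]
... * rho(b) = [[-3, 2], [-8, 5]]  ->  [[-17901, 11048], [-4088, 2523]]
... * rho(a^-1) = [[-1, -2], [0, -1]]  ->  [[17901, 24754], [4088, 5653]]
... * rho(b) = [[-3, 2], [-8, 5]]  ->  [[-251735, 159572], [-57488, 36441]]
... * rho(a^-1) = [[-1, -2], [0, -1]]  ->  [[251735, 343898], [57488, 78535]]
tr = 251735 + 78535 = 330270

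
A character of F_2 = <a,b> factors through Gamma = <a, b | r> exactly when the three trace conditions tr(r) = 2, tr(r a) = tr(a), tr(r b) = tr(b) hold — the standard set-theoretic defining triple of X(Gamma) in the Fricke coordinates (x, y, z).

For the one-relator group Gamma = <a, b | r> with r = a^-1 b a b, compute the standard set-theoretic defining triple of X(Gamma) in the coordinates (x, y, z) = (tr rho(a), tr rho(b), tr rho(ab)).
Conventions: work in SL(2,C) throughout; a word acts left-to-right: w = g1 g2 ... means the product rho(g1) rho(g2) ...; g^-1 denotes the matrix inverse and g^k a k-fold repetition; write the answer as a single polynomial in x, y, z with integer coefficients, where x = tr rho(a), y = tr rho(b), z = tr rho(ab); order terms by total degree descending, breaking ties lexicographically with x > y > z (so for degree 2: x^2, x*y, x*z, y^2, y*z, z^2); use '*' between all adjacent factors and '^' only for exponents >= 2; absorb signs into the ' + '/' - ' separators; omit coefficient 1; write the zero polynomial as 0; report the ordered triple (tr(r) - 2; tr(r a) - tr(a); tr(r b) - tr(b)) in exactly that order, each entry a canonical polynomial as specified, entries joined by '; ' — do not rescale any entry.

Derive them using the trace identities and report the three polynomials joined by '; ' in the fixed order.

x*y*z - x^2 - z^2; y*z - 2*x; x*y^2*z - x^2*y - y*z^2

trace(b a b) = trace(b) * trace(a b) - trace(a)   [square of b] = y*z - x
use: trace(b a b a) = trace(a b) * trace(a b) - trace(1)   [split at a repeated a] = z^2 - 2
trace(a^-1 b a b) = trace(b a b) * trace(a) - trace(b a b a)   [inverse elimination on a] = x*y*z - x^2 - z^2 + 2
use: trace(b a b^2) = trace(b) * trace(a b^2) - trace(a b)  (reduce the b square) = y^2*z - x*y - z
trace(a b a) = trace(a) * trace(b a) - trace(b)  (reduce the a square) = x*z - y
use: trace(b a b^2 a) = trace(b) * trace(a b a b) - trace(a b a)  (reduce the b square) = y*z^2 - x*z - y
apply: trace(a^-1 b a b^2) = trace(b a b^2) * trace(a) - trace(b a b^2 a)  (eliminate a^-1) = x*y^2*z - x^2*y - y*z^2 + y
assemble the triple (trace(r) - 2; trace(r a) - x; trace(r b) - y)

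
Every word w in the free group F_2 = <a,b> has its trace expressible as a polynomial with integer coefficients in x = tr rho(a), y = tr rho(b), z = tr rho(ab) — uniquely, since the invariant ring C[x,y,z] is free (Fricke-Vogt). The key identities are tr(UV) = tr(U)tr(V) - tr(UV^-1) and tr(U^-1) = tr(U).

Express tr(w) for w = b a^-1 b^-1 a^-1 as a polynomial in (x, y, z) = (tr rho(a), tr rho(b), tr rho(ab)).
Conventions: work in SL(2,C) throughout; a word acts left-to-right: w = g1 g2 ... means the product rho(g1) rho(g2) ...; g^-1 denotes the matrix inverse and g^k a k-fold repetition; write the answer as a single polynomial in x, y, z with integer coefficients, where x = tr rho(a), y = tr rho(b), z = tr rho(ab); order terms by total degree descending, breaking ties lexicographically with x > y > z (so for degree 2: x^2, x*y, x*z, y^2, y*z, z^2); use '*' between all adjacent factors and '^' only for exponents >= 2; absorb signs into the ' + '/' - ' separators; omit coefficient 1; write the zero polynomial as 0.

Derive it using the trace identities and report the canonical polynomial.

and tr(a^-1) = tr(a) = x
and tr(a b a) = tr(a)*tr(b a) - tr(b)   [square of a] = x*z - y
next, tr(a b a b) = tr(b a)*tr(b a) - tr(1)   [split at a repeated b] = z^2 - 2
tr(b a b^-1 a) = tr(a b a)*tr(b) - tr(a b a b)   [inverse elimination on b] = x*y*z - y^2 - z^2 + 2
and tr(b^-1 a^-1 b a) = tr(b a b^-1)*tr(a) - tr(b a b^-1 a)   [inverse elimination on a] = -x*y*z + x^2 + y^2 + z^2 - 2
tr(b a^-1 b^-1 a^-1) = tr(b^-1 a^-1 b)*tr(a) - tr(b^-1 a^-1 b a)   [inverse elimination on a] = x*y*z - y^2 - z^2 + 2

x*y*z - y^2 - z^2 + 2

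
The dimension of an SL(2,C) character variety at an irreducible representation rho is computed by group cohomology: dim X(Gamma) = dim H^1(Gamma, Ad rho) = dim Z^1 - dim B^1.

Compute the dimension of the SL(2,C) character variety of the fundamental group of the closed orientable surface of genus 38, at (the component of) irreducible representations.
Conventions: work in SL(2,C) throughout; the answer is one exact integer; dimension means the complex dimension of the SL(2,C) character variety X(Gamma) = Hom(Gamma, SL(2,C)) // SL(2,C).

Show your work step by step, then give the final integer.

Gamma = pi_1(Sigma_38) = < a_1, b_1, ..., a_38, b_38 | prod [a_i, b_i] > has 2g = 76 generators and 1 relator.
A cocycle assigns one sl_2 vector per generator subject to the relator condition d_2(z) = 0: dim of the unconstrained space is 3*2g = 228.
At an irreducible rho, H^2 = coker(d_2) vanishes (Poincare duality: H^2 is dual to H^0 = invariants = 0), so d_2 is surjective onto sl_2 and dim Z^1 = 228 - 3 = 225.
dim B^1 = 3 (coboundaries, injective at irreducible rho).
dim H^1 = 225 - 3 = 222 = dim X.

222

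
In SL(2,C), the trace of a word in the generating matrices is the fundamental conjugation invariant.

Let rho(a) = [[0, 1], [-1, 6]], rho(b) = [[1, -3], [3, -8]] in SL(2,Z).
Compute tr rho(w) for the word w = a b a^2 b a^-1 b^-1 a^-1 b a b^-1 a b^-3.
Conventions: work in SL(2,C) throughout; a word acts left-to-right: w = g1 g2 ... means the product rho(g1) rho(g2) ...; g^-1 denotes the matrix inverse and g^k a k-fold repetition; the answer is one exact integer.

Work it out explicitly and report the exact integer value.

-833496

rho(a) = [[0, 1], [-1, 6]]
... * rho(b) = [[1, -3], [3, -8]]  ->  [[3, -8], [17, -45]]
... * rho(a) = [[0, 1], [-1, 6]]  ->  [[8, -45], [45, -253]]
... * rho(a) = [[0, 1], [-1, 6]]  ->  [[45, -262], [253, -1473]]
... * rho(b) = [[1, -3], [3, -8]]  ->  [[-741, 1961], [-4166, 11025]]
... * rho(a^-1) = [[6, -1], [1, 0]]  ->  [[-2485, 741], [-13971, 4166]]
... * rho(b^-1) = [[-8, 3], [-3, 1]]  ->  [[17657, -6714], [99270, -37747]]
... * rho(a^-1) = [[6, -1], [1, 0]]  ->  [[99228, -17657], [557873, -99270]]
... * rho(b) = [[1, -3], [3, -8]]  ->  [[46257, -156428], [260063, -879459]]
... * rho(a) = [[0, 1], [-1, 6]]  ->  [[156428, -892311], [879459, -5016691]]
... * rho(b^-1) = [[-8, 3], [-3, 1]]  ->  [[1425509, -423027], [8014401, -2378314]]
... * rho(a) = [[0, 1], [-1, 6]]  ->  [[423027, -1112653], [2378314, -6255483]]
... * rho(b^-1) = [[-8, 3], [-3, 1]]  ->  [[-46257, 156428], [-260063, 879459]]
... * rho(b^-1) = [[-8, 3], [-3, 1]]  ->  [[-99228, 17657], [-557873, 99270]]
... * rho(b^-1) = [[-8, 3], [-3, 1]]  ->  [[740853, -280027], [4165174, -1574349]]
tr = 740853 + -1574349 = -833496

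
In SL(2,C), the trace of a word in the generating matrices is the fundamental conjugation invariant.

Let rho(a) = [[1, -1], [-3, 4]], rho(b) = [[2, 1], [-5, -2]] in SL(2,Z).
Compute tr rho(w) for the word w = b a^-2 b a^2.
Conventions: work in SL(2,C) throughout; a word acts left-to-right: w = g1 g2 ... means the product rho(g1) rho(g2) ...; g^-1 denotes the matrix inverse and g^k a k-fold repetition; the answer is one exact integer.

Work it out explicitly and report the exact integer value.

rho(b) = [[2, 1], [-5, -2]]
... * rho(a^-1) = [[4, 1], [3, 1]]  ->  [[11, 3], [-26, -7]]
... * rho(a^-1) = [[4, 1], [3, 1]]  ->  [[53, 14], [-125, -33]]
... * rho(b) = [[2, 1], [-5, -2]]  ->  [[36, 25], [-85, -59]]
... * rho(a) = [[1, -1], [-3, 4]]  ->  [[-39, 64], [92, -151]]
... * rho(a) = [[1, -1], [-3, 4]]  ->  [[-231, 295], [545, -696]]
tr = -231 + -696 = -927

-927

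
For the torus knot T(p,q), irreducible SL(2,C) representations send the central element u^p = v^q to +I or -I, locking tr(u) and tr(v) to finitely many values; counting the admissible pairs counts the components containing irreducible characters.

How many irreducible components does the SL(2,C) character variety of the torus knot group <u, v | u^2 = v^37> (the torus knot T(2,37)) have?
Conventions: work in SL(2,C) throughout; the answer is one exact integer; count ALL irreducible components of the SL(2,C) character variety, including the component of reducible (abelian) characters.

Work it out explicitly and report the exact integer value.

19

In the torus knot group T(2,37), u^2 = v^37 is central, so an irreducible representation sends it to +I or -I (Schur).
This locks tr(u) to 2*cos(pi*alpha/2), alpha in 1..1, and tr(v) to 2*cos(pi*beta/37), beta in 1..36, on each component of irreducible characters.
u^2 = (-1)^alpha I and v^37 = (-1)^beta I must agree, so alpha and beta have equal parity.
Enumerate parity-matched pairs: 1*18 odd-odd plus 0*18 even-even gives 18.
That is 18 components of irreducible characters, and with the reducible (abelian) component the total is 19.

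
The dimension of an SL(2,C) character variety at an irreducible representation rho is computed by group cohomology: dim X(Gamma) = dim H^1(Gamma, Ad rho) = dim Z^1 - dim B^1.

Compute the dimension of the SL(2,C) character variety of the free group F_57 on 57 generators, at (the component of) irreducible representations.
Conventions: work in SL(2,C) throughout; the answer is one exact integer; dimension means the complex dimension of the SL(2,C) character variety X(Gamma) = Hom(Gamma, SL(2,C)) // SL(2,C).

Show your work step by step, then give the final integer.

168

Gamma = F_57 has 57 generators and no relators.
So Z^1 = (sl_2)^57 in full: dim Z^1 = 171.
At an irreducible rho the centralizer of the image in sl_2 is 0, so the coboundary map sl_2 -> Z^1 is injective: dim B^1 = 3.
dim X = dim H^1 = dim Z^1 - dim B^1 = 171 - 3 = 168.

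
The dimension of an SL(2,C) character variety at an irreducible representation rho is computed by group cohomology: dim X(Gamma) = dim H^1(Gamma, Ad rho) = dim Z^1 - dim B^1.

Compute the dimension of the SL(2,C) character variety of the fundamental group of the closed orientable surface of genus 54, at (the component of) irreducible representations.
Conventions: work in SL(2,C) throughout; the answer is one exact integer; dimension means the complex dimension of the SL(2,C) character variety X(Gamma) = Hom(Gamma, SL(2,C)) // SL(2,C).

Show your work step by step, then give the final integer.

The genus-54 surface group: 2g = 108 generators, one relator prod [a_i, b_i].
Unconstrained cocycle data is one sl_2 vector per generator (324 dimensions), cut by the relator condition d_2(z) = 0.
H^2 = coker(d_2) is dual to H^0 = 0 at irreducible rho (Poincare duality), so d_2 is onto: dim Z^1 = 321.
Coboundaries contribute dim B^1 = 3 (injective at irreducible rho).
Hence dim X = 321 - 3 = 318.

318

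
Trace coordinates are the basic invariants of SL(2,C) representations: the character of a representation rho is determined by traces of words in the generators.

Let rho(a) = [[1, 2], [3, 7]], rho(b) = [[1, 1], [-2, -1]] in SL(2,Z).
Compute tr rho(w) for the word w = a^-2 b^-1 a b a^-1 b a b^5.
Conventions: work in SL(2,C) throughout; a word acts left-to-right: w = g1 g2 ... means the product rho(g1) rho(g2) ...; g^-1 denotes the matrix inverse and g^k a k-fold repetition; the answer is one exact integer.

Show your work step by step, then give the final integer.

-97672

rho(a^-1) = [[7, -2], [-3, 1]]
... * rho(a^-1) = [[7, -2], [-3, 1]]  ->  [[55, -16], [-24, 7]]
... * rho(b^-1) = [[-1, -1], [2, 1]]  ->  [[-87, -71], [38, 31]]
... * rho(a) = [[1, 2], [3, 7]]  ->  [[-300, -671], [131, 293]]
... * rho(b) = [[1, 1], [-2, -1]]  ->  [[1042, 371], [-455, -162]]
... * rho(a^-1) = [[7, -2], [-3, 1]]  ->  [[6181, -1713], [-2699, 748]]
... * rho(b) = [[1, 1], [-2, -1]]  ->  [[9607, 7894], [-4195, -3447]]
... * rho(a) = [[1, 2], [3, 7]]  ->  [[33289, 74472], [-14536, -32519]]
... * rho(b) = [[1, 1], [-2, -1]]  ->  [[-115655, -41183], [50502, 17983]]
... * rho(b) = [[1, 1], [-2, -1]]  ->  [[-33289, -74472], [14536, 32519]]
... * rho(b) = [[1, 1], [-2, -1]]  ->  [[115655, 41183], [-50502, -17983]]
... * rho(b) = [[1, 1], [-2, -1]]  ->  [[33289, 74472], [-14536, -32519]]
... * rho(b) = [[1, 1], [-2, -1]]  ->  [[-115655, -41183], [50502, 17983]]
tr = -115655 + 17983 = -97672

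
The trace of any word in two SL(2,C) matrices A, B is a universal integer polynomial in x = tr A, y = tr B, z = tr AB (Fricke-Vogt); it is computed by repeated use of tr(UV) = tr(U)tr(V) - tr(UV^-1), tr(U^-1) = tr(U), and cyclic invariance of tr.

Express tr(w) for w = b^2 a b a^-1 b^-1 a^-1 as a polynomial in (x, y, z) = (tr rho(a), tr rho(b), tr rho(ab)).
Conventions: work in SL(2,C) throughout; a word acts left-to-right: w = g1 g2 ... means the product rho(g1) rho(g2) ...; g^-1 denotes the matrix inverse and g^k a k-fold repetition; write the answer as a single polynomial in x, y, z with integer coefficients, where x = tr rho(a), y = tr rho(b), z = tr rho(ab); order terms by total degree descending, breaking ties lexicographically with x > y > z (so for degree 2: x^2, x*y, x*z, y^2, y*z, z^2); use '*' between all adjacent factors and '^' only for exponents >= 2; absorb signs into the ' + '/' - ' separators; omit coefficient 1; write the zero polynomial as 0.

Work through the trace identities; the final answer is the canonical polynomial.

and trace(b a b) = trace(b) * trace(a b) - trace(a)  (reduce the b square) = y*z - x
and trace(b a b a) = trace(a b) * trace(a b) - trace(1)  (split on a) = z^2 - 2
trace(b a b a^-1) = trace(b a b) * trace(a) - trace(b a b a)  (eliminate a^-1) = x*y*z - x^2 - z^2 + 2
trace(b^2 a b) = trace(b) * trace(b a b) - trace(b a)  (reduce the b square) = y^2*z - x*y - z
next, trace(a b a) = trace(a) * trace(b a) - trace(b)  (reduce the a square) = x*z - y
and trace(a b^2 a b) = trace(b) * trace(a b a b) - trace(a b a)  (reduce the b square) = y*z^2 - x*z - y
and trace(b^2) = trace(b) * trace(b) - trace(1)  (reduce the b square) = y^2 - 2
next, trace(a b^2 a) = trace(a) * trace(b^2 a) - trace(b^2)  (reduce the a square) = x*y*z - x^2 - y^2 + 2
and trace(b a b^2 a b) = trace(b) * trace(a b^2 a b) - trace(a b^2 a)  (reduce the b square) = y^2*z^2 - 2*x*y*z + x^2 - 2
next, trace(a b a b a b) = trace(a b) * trace(a b a b) - trace(a^-1 b^-1)  (split on a) = z^3 - 3*z
trace(a b a b a) = trace(a) * trace(b a b a) - trace(b a b)  (reduce the a square) = x*z^2 - y*z - x
trace(b a b^2 a b a) = trace(b) * trace(a b a b a b) - trace(a b a b a)  (reduce the b square) = y*z^3 - x*z^2 - 2*y*z + x
trace(a b^2 a b a^-1 b) = trace(b a b^2 a b) * trace(a) - trace(b a b^2 a b a)  (eliminate a^-1) = x*y^2*z^2 - 2*x^2*y*z - y*z^3 + x^3 + x*z^2 + 2*y*z - 3*x
and trace(b^2 a b a^-1 b^-1 a) = trace(a b^2 a b a^-1) * trace(b) - trace(a b^2 a b a^-1 b)  (eliminate b^-1) = -x*y^2*z^2 + 2*x^2*y*z + y^3*z + y*z^3 - x^3 - x*y^2 - x*z^2 - 3*y*z + 3*x
trace(b^2 a b a^-1 b^-1 a^-1) = trace(b^2 a b a^-1 b^-1) * trace(a) - trace(b^2 a b a^-1 b^-1 a)  (eliminate a^-1) = x*y^2*z^2 - x^2*y*z - y^3*z - y*z^3 + x*y^2 + 3*y*z - x

x*y^2*z^2 - x^2*y*z - y^3*z - y*z^3 + x*y^2 + 3*y*z - x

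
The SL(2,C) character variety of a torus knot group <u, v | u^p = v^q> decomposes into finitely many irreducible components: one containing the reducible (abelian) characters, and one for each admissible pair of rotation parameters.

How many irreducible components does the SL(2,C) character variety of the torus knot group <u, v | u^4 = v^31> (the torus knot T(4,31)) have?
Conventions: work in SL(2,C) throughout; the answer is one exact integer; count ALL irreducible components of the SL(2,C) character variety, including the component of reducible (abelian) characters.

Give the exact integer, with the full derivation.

46

In the torus knot group T(4,31), u^4 = v^31 is central, so an irreducible representation sends it to +I or -I (Schur).
So on each irreducible component the traces are pinned: tr(u) = 2*cos(pi*alpha/4) with 1 <= alpha <= 3, tr(v) = 2*cos(pi*beta/31) with 1 <= beta <= 30.
The two central values (-1)^alpha I and (-1)^beta I must be the same matrix, so alpha and beta share a parity.
Counting: 2 odd alphas x 15 odd betas + 1 even alphas x 15 even betas = 30 + 15 = 45.
Total: 45 irreducible-character components + 1 reducible (abelian) component = 46.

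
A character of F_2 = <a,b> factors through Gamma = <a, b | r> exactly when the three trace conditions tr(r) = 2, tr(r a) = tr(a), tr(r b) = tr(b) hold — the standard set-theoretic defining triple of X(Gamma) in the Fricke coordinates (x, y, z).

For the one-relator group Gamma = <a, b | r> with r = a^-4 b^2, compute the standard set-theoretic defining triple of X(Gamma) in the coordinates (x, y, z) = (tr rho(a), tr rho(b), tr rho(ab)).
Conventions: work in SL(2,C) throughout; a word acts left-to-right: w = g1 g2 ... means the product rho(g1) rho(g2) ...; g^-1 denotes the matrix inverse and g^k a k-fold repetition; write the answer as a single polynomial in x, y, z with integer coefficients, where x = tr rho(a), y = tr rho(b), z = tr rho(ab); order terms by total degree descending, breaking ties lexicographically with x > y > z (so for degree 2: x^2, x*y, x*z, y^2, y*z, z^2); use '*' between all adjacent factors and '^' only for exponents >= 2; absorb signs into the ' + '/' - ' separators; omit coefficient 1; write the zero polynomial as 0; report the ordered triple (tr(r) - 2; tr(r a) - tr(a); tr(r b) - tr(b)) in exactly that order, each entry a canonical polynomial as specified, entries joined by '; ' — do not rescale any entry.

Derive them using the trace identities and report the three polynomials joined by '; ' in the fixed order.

trace(b^2) = trace(b)*trace(b) - trace(1)  (reduce the b square) = y^2 - 2
so trace(b^2 a) = trace(b)*trace(a b) - trace(a)  (reduce the b square) = y*z - x
so trace(a^-1 b^2) = trace(b^2)*trace(a) - trace(b^2 a)  (eliminate a^-1) = x*y^2 - y*z - x
trace(b^2 a^-2) = trace(a^-1 b^2)*trace(a) - trace(a^-1 b^2 a)  (eliminate a^-1) = x^2*y^2 - x*y*z - x^2 - y^2 + 2
so trace(b^2 a^-3) = trace(b^2 a^-2)*trace(a) - trace(b^2 a^-1)  (eliminate a^-1) = x^3*y^2 - x^2*y*z - x^3 - 2*x*y^2 + y*z + 3*x
trace(a^-4 b^2) = trace(b^2 a^-3)*trace(a) - trace(b^2 a^-2)  (eliminate a^-1) = x^4*y^2 - x^3*y*z - x^4 - 3*x^2*y^2 + 2*x*y*z + 4*x^2 + y^2 - 2
trace(b^3) = trace(b)*trace(b^2) - trace(b)  (reduce the b square) = y^3 - 3*y
reduce: trace(b^3 a) = trace(b)*trace(b a b) - trace(b a)  (reduce the b square) = y^2*z - x*y - z
trace(a^-1 b^3) = trace(b^3)*trace(a) - trace(b^3 a)  (eliminate a^-1) = x*y^3 - y^2*z - 2*x*y + z
so trace(a^-1 b^3 a^-1) = trace(a^-1 b^3)*trace(a) - trace(a^-1 b^3 a)  (eliminate a^-1) = x^2*y^3 - x*y^2*z - 2*x^2*y - y^3 + x*z + 3*y
so trace(a^-3 b^3) = trace(a^-1 b^3 a^-1)*trace(a) - trace(a^-1 b^3)  (eliminate a^-1) = x^3*y^3 - x^2*y^2*z - 2*x^3*y - 2*x*y^3 + x^2*z + y^2*z + 5*x*y - z
reduce: trace(a^-4 b^3) = trace(a^-3 b^3)*trace(a) - trace(a^-3 b^3 a)  (eliminate a^-1) = x^4*y^3 - x^3*y^2*z - 2*x^4*y - 3*x^2*y^3 + x^3*z + 2*x*y^2*z + 7*x^2*y + y^3 - 2*x*z - 3*y
assemble the triple (trace(r) - 2; trace(r a) - x; trace(r b) - y)

x^4*y^2 - x^3*y*z - x^4 - 3*x^2*y^2 + 2*x*y*z + 4*x^2 + y^2 - 4; x^3*y^2 - x^2*y*z - x^3 - 2*x*y^2 + y*z + 2*x; x^4*y^3 - x^3*y^2*z - 2*x^4*y - 3*x^2*y^3 + x^3*z + 2*x*y^2*z + 7*x^2*y + y^3 - 2*x*z - 4*y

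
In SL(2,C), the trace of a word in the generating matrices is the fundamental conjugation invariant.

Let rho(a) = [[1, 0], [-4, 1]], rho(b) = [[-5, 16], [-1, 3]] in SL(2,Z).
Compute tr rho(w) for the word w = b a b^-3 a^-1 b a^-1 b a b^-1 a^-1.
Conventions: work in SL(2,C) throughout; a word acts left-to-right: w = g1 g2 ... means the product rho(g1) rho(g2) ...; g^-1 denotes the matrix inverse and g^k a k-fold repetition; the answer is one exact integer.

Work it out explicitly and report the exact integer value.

3121815486

rho(b) = [[-5, 16], [-1, 3]]
... * rho(a) = [[1, 0], [-4, 1]]  ->  [[-69, 16], [-13, 3]]
... * rho(b^-1) = [[3, -16], [1, -5]]  ->  [[-191, 1024], [-36, 193]]
... * rho(b^-1) = [[3, -16], [1, -5]]  ->  [[451, -2064], [85, -389]]
... * rho(b^-1) = [[3, -16], [1, -5]]  ->  [[-711, 3104], [-134, 585]]
... * rho(a^-1) = [[1, 0], [4, 1]]  ->  [[11705, 3104], [2206, 585]]
... * rho(b) = [[-5, 16], [-1, 3]]  ->  [[-61629, 196592], [-11615, 37051]]
... * rho(a^-1) = [[1, 0], [4, 1]]  ->  [[724739, 196592], [136589, 37051]]
... * rho(b) = [[-5, 16], [-1, 3]]  ->  [[-3820287, 12185600], [-719996, 2296577]]
... * rho(a) = [[1, 0], [-4, 1]]  ->  [[-52562687, 12185600], [-9906304, 2296577]]
... * rho(b^-1) = [[3, -16], [1, -5]]  ->  [[-145502461, 780074992], [-27422335, 147017979]]
... * rho(a^-1) = [[1, 0], [4, 1]]  ->  [[2974797507, 780074992], [560649581, 147017979]]
tr = 2974797507 + 147017979 = 3121815486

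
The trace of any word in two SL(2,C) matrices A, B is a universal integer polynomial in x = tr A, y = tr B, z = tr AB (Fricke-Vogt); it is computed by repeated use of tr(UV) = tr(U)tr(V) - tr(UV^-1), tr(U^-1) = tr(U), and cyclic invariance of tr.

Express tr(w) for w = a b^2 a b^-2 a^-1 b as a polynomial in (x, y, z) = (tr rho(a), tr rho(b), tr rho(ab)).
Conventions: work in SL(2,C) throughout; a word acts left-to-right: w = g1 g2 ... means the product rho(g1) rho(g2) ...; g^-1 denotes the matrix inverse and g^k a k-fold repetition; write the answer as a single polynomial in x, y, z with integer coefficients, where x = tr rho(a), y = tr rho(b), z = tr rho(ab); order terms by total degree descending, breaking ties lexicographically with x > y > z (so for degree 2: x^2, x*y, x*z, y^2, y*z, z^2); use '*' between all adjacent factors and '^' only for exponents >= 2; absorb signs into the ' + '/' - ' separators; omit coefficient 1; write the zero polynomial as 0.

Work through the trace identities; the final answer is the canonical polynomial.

tr(a b^2) = tr(b)*tr(a b) - tr(a) = y*z - x
next, tr(b a b^2) = tr(b)*tr(a b^2) - tr(a b) = y^2*z - x*y - z
next, tr(a b a b) = tr(b a)*tr(b a) - tr(1) = z^2 - 2
tr(a b a) = tr(a)*tr(b a) - tr(b) = x*z - y
tr(a b^2 a b) = tr(b)*tr(a b a b) - tr(a b a) = y*z^2 - x*z - y
and tr(a^2) = tr(a)*tr(a) - tr(1) = x^2 - 2
and tr(a b^2 a) = tr(b)*tr(a^2 b) - tr(a^2) = x*y*z - x^2 - y^2 + 2
and tr(b a b^2 a b) = tr(b)*tr(a b^2 a b) - tr(a b^2 a) = y^2*z^2 - 2*x*y*z + x^2 - 2
tr(a b a b a b) = tr(b a)*tr(b a b a) - tr(b^-1 a^-1) = z^3 - 3*z
next, tr(a b a b a) = tr(a)*tr(b a b a) - tr(b a b) = x*z^2 - y*z - x
tr(b a b^2 a b a) = tr(b)*tr(a b a b a b) - tr(a b a b a) = y*z^3 - x*z^2 - 2*y*z + x
tr(a^-1 b a b^2 a b) = tr(b a b^2 a b)*tr(a) - tr(b a b^2 a b a) = x*y^2*z^2 - 2*x^2*y*z - y*z^3 + x^3 + x*z^2 + 2*y*z - 3*x
next, tr(a^-1 b a b^2 a b^-1) = tr(a^-1 b a b^2 a)*tr(b) - tr(a^-1 b a b^2 a b) = -x*y^2*z^2 + 2*x^2*y*z + y^3*z + y*z^3 - x^3 - x*y^2 - x*z^2 - 3*y*z + 3*x
tr(a b^2 a b^-2 a^-1 b) = tr(a^-1 b a b^2 a b^-1)*tr(b) - tr(a^-1 b a b^2 a) = -x*y^3*z^2 + 2*x^2*y^2*z + y^4*z + y^2*z^3 - x^3*y - x*y^3 - x*y*z^2 - 4*y^2*z + 4*x*y + z

-x*y^3*z^2 + 2*x^2*y^2*z + y^4*z + y^2*z^3 - x^3*y - x*y^3 - x*y*z^2 - 4*y^2*z + 4*x*y + z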